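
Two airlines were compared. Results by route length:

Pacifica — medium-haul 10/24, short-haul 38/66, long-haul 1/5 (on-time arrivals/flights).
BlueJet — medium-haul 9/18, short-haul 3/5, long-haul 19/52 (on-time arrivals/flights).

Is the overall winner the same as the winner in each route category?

No

Medium-haul: Pacifica 10/24 = 41.7%, BlueJet 9/18 = 50.0% → BlueJet
Short-haul: Pacifica 38/66 = 57.6%, BlueJet 3/5 = 60.0% → BlueJet
Long-haul: Pacifica 1/5 = 20.0%, BlueJet 19/52 = 36.5% → BlueJet
Overall: Pacifica 49/95 = 51.6%, BlueJet 31/75 = 41.3% → Pacifica
BlueJet wins each route group but Pacifica wins overall — the comparison reverses. BlueJet's flights skew toward long-haul, which has a lower base rate.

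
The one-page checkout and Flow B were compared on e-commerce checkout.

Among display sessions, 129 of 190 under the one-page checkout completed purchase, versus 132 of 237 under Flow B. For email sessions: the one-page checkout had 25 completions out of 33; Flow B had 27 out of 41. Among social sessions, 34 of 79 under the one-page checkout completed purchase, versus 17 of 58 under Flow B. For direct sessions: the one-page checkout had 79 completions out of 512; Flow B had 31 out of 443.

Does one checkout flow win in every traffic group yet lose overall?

Display: the one-page checkout 129/190 = 67.9%, Flow B 132/237 = 55.7% → the one-page checkout
Email: the one-page checkout 25/33 = 75.8%, Flow B 27/41 = 65.9% → the one-page checkout
Social: the one-page checkout 34/79 = 43.0%, Flow B 17/58 = 29.3% → the one-page checkout
Direct: the one-page checkout 79/512 = 15.4%, Flow B 31/443 = 7.0% → the one-page checkout
Overall: the one-page checkout 267/814 = 32.8%, Flow B 207/779 = 26.6% → the one-page checkout
The one-page checkout wins overall and in every traffic group — no reversal.

No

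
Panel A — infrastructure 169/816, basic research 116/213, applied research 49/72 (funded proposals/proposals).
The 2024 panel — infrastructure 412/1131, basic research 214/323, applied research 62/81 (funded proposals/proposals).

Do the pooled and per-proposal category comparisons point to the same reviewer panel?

Infrastructure: Panel A 169/816 = 20.7%, the 2024 panel 412/1131 = 36.4% → the 2024 panel
Basic research: Panel A 116/213 = 54.5%, the 2024 panel 214/323 = 66.3% → the 2024 panel
Applied research: Panel A 49/72 = 68.1%, the 2024 panel 62/81 = 76.5% → the 2024 panel
Overall: Panel A 334/1101 = 30.3%, the 2024 panel 688/1535 = 44.8% → the 2024 panel
The 2024 panel wins overall and in every proposal group — no reversal.

Yes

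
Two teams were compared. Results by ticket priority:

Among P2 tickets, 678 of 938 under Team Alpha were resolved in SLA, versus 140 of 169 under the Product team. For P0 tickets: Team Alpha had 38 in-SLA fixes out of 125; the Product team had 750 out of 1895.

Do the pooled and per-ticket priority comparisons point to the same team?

P2: Team Alpha 678/938 = 72.3%, the Product team 140/169 = 82.8% → the Product team
P0: Team Alpha 38/125 = 30.4%, the Product team 750/1895 = 39.6% → the Product team
Overall: Team Alpha 716/1063 = 67.4%, the Product team 890/2064 = 43.1% → Team Alpha
The Product team wins each ticket group but Team Alpha wins overall — the comparison reverses. The Product team's tickets skew toward P0, which has a lower base rate.

No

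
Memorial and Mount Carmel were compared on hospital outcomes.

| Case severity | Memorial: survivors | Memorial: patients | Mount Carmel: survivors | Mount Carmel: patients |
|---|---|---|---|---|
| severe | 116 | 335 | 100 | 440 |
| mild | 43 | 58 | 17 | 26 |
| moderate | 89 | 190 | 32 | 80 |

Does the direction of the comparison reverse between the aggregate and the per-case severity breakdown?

Severe: Memorial 116/335 = 34.6%, Mount Carmel 100/440 = 22.7% → Memorial
Mild: Memorial 43/58 = 74.1%, Mount Carmel 17/26 = 65.4% → Memorial
Moderate: Memorial 89/190 = 46.8%, Mount Carmel 32/80 = 40.0% → Memorial
Overall: Memorial 248/583 = 42.5%, Mount Carmel 149/546 = 27.3% → Memorial
Memorial wins overall and in every case group — no reversal.

No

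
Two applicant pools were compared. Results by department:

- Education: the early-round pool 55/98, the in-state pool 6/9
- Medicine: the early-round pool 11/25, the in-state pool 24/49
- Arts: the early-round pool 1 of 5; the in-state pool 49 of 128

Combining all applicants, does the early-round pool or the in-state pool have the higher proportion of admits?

Education: the early-round pool 55/98 = 56.1%, the in-state pool 6/9 = 66.7% → the in-state pool
Medicine: the early-round pool 11/25 = 44.0%, the in-state pool 24/49 = 49.0% → the in-state pool
Arts: the early-round pool 1/5 = 20.0%, the in-state pool 49/128 = 38.3% → the in-state pool
Overall: the early-round pool 67/128 = 52.3%, the in-state pool 79/186 = 42.5% → the early-round pool
(The in-state pool wins every department group but the early-round pool wins overall — the in-state pool's applicants skew toward the low-rate Arts group.)

the early-round pool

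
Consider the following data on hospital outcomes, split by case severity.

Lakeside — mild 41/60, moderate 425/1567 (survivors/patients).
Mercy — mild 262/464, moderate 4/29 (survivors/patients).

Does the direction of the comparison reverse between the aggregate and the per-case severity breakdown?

Mild: Lakeside 41/60 = 68.3%, Mercy 262/464 = 56.5% → Lakeside
Moderate: Lakeside 425/1567 = 27.1%, Mercy 4/29 = 13.8% → Lakeside
Overall: Lakeside 466/1627 = 28.6%, Mercy 266/493 = 54.0% → Mercy
Lakeside wins each case group but Mercy wins overall — the comparison reverses. Lakeside's patients skew toward moderate, which has a lower base rate.

Yes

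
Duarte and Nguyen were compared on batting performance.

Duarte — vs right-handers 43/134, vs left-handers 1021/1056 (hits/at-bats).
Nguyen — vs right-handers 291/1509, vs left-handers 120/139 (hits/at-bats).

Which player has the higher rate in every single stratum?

Vs right-handers: Duarte 43/134 = 32.1%, Nguyen 291/1509 = 19.3% → Duarte
Vs left-handers: Duarte 1021/1056 = 96.7%, Nguyen 120/139 = 86.3% → Duarte
Duarte has the higher rate in both groups.

Duarte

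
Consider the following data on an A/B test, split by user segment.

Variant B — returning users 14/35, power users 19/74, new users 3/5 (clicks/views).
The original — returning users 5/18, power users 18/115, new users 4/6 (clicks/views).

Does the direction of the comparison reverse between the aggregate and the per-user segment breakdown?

Returning users: Variant B 14/35 = 40.0%, the original 5/18 = 27.8% → Variant B
Power users: Variant B 19/74 = 25.7%, the original 18/115 = 15.7% → Variant B
New users: Variant B 3/5 = 60.0%, the original 4/6 = 66.7% → the original
Overall: Variant B 36/114 = 31.6%, the original 27/139 = 19.4% → Variant B
Neither sweeps: Variant B wins 2 of 3 groups, the original wins 1. Variant B wins overall but not every group — no Simpson reversal.

No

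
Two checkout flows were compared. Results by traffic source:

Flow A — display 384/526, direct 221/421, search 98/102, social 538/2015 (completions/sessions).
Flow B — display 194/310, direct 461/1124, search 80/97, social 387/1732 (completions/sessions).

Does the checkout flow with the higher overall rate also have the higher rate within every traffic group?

Yes

Display: Flow A 384/526 = 73.0%, Flow B 194/310 = 62.6% → Flow A
Direct: Flow A 221/421 = 52.5%, Flow B 461/1124 = 41.0% → Flow A
Search: Flow A 98/102 = 96.1%, Flow B 80/97 = 82.5% → Flow A
Social: Flow A 538/2015 = 26.7%, Flow B 387/1732 = 22.3% → Flow A
Overall: Flow A 1241/3064 = 40.5%, Flow B 1122/3263 = 34.4% → Flow A
Flow A wins overall and in every traffic group — no reversal.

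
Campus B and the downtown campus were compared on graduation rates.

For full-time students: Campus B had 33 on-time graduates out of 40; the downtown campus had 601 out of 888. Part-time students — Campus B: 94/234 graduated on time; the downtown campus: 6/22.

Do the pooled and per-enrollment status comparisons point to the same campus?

Full-time: Campus B 33/40 = 82.5%, the downtown campus 601/888 = 67.7% → Campus B
Part-time: Campus B 94/234 = 40.2%, the downtown campus 6/22 = 27.3% → Campus B
Overall: Campus B 127/274 = 46.4%, the downtown campus 607/910 = 66.7% → the downtown campus
Campus B wins each enrollment group but the downtown campus wins overall — the comparison reverses. Campus B's students skew toward part-time, which has a lower base rate.

No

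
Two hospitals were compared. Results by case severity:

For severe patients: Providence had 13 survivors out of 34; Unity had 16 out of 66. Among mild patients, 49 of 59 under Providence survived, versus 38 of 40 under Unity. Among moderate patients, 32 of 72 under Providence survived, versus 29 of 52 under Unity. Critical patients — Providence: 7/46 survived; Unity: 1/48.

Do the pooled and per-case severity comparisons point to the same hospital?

No

Severe: Providence 13/34 = 38.2%, Unity 16/66 = 24.2% → Providence
Mild: Providence 49/59 = 83.1%, Unity 38/40 = 95.0% → Unity
Moderate: Providence 32/72 = 44.4%, Unity 29/52 = 55.8% → Unity
Critical: Providence 7/46 = 15.2%, Unity 1/48 = 2.1% → Providence
Overall: Providence 101/211 = 47.9%, Unity 84/206 = 40.8% → Providence
Neither sweeps: Providence wins 2 of 4 groups, Unity wins 2. Providence wins overall but not every group — no Simpson reversal.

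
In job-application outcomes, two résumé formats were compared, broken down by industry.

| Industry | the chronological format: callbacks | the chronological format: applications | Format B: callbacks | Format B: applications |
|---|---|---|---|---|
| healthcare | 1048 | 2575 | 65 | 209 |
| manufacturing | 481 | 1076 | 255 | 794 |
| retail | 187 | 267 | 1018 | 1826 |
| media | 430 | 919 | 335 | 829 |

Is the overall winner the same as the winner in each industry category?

Healthcare: the chronological format 1048/2575 = 40.7%, Format B 65/209 = 31.1% → the chronological format
Manufacturing: the chronological format 481/1076 = 44.7%, Format B 255/794 = 32.1% → the chronological format
Retail: the chronological format 187/267 = 70.0%, Format B 1018/1826 = 55.8% → the chronological format
Media: the chronological format 430/919 = 46.8%, Format B 335/829 = 40.4% → the chronological format
Overall: the chronological format 2146/4837 = 44.4%, Format B 1673/3658 = 45.7% → Format B
The chronological format wins each industry group but Format B wins overall — the comparison reverses. The chronological format's applications skew toward healthcare, which has a lower base rate.

No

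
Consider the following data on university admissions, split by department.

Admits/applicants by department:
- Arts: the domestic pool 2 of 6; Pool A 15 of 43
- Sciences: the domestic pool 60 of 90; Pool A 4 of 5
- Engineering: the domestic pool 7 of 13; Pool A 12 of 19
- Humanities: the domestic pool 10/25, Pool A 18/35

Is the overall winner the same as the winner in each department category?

Arts: the domestic pool 2/6 = 33.3%, Pool A 15/43 = 34.9% → Pool A
Sciences: the domestic pool 60/90 = 66.7%, Pool A 4/5 = 80.0% → Pool A
Engineering: the domestic pool 7/13 = 53.8%, Pool A 12/19 = 63.2% → Pool A
Humanities: the domestic pool 10/25 = 40.0%, Pool A 18/35 = 51.4% → Pool A
Overall: the domestic pool 79/134 = 59.0%, Pool A 49/102 = 48.0% → the domestic pool
Pool A wins each department group but the domestic pool wins overall — the comparison reverses. Pool A's applicants skew toward Arts, which has a lower base rate.

No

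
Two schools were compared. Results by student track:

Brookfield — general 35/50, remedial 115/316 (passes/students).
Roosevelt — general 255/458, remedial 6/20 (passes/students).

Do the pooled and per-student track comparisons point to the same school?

General: Brookfield 35/50 = 70.0%, Roosevelt 255/458 = 55.7% → Brookfield
Remedial: Brookfield 115/316 = 36.4%, Roosevelt 6/20 = 30.0% → Brookfield
Overall: Brookfield 150/366 = 41.0%, Roosevelt 261/478 = 54.6% → Roosevelt
Brookfield wins each student group but Roosevelt wins overall — the comparison reverses. Brookfield's students skew toward remedial, which has a lower base rate.

No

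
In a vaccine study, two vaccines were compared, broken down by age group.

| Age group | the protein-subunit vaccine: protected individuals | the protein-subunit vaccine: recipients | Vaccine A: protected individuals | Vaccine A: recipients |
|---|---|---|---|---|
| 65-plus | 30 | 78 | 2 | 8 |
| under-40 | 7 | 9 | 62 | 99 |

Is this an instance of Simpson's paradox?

Yes

65-plus: the protein-subunit vaccine 30/78 = 38.5%, Vaccine A 2/8 = 25.0% → the protein-subunit vaccine
Under-40: the protein-subunit vaccine 7/9 = 77.8%, Vaccine A 62/99 = 62.6% → the protein-subunit vaccine
Overall: the protein-subunit vaccine 37/87 = 42.5%, Vaccine A 64/107 = 59.8% → Vaccine A
The protein-subunit vaccine wins each age group but Vaccine A wins overall — the comparison reverses. The protein-subunit vaccine's recipients skew toward 65-plus, which has a lower base rate.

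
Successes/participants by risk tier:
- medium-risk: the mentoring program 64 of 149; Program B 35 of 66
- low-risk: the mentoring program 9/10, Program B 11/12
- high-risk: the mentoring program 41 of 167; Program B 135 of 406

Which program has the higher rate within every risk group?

Program B

Medium-risk: the mentoring program 64/149 = 43.0%, Program B 35/66 = 53.0% → Program B
Low-risk: the mentoring program 9/10 = 90.0%, Program B 11/12 = 91.7% → Program B
High-risk: the mentoring program 41/167 = 24.6%, Program B 135/406 = 33.3% → Program B
Program B has the higher rate in all 3 groups.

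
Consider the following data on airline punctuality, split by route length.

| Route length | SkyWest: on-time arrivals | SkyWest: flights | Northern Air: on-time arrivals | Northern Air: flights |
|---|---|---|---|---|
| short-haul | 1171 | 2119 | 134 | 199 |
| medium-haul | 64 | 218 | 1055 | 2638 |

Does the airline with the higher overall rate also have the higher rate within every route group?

No

Short-haul: SkyWest 1171/2119 = 55.3%, Northern Air 134/199 = 67.3% → Northern Air
Medium-haul: SkyWest 64/218 = 29.4%, Northern Air 1055/2638 = 40.0% → Northern Air
Overall: SkyWest 1235/2337 = 52.8%, Northern Air 1189/2837 = 41.9% → SkyWest
Northern Air wins each route group but SkyWest wins overall — the comparison reverses. Northern Air's flights skew toward medium-haul, which has a lower base rate.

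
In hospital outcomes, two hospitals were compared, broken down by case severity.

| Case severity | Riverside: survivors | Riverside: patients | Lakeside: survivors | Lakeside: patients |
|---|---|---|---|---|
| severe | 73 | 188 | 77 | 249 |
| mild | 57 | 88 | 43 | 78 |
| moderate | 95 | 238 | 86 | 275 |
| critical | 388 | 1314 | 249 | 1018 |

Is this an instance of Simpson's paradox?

Severe: Riverside 73/188 = 38.8%, Lakeside 77/249 = 30.9% → Riverside
Mild: Riverside 57/88 = 64.8%, Lakeside 43/78 = 55.1% → Riverside
Moderate: Riverside 95/238 = 39.9%, Lakeside 86/275 = 31.3% → Riverside
Critical: Riverside 388/1314 = 29.5%, Lakeside 249/1018 = 24.5% → Riverside
Overall: Riverside 613/1828 = 33.5%, Lakeside 455/1620 = 28.1% → Riverside
Riverside wins overall and in every case group — no reversal.

No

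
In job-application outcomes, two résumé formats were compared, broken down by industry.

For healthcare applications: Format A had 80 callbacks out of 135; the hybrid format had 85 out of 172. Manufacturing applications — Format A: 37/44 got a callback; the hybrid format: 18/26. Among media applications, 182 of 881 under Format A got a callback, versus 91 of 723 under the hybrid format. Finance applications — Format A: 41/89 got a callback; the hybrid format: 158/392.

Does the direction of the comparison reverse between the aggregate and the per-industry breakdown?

Healthcare: Format A 80/135 = 59.3%, the hybrid format 85/172 = 49.4% → Format A
Manufacturing: Format A 37/44 = 84.1%, the hybrid format 18/26 = 69.2% → Format A
Media: Format A 182/881 = 20.7%, the hybrid format 91/723 = 12.6% → Format A
Finance: Format A 41/89 = 46.1%, the hybrid format 158/392 = 40.3% → Format A
Overall: Format A 340/1149 = 29.6%, the hybrid format 352/1313 = 26.8% → Format A
Format A wins overall and in every industry group — no reversal.

No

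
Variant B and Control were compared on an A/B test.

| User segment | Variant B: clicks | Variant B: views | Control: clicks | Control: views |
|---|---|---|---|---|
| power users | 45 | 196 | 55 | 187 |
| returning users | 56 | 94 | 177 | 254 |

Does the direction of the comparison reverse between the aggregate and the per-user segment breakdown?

Power users: Variant B 45/196 = 23.0%, Control 55/187 = 29.4% → Control
Returning users: Variant B 56/94 = 59.6%, Control 177/254 = 69.7% → Control
Overall: Variant B 101/290 = 34.8%, Control 232/441 = 52.6% → Control
Control wins overall and in every user group — no reversal.

No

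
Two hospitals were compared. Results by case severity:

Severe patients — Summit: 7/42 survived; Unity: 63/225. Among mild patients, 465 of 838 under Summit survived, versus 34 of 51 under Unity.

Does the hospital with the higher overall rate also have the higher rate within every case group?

No

Severe: Summit 7/42 = 16.7%, Unity 63/225 = 28.0% → Unity
Mild: Summit 465/838 = 55.5%, Unity 34/51 = 66.7% → Unity
Overall: Summit 472/880 = 53.6%, Unity 97/276 = 35.1% → Summit
Unity wins each case group but Summit wins overall — the comparison reverses. Unity's patients skew toward severe, which has a lower base rate.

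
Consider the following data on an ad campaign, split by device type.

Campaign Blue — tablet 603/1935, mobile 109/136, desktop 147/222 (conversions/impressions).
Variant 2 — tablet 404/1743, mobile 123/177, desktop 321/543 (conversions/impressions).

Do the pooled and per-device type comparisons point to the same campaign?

Tablet: Campaign Blue 603/1935 = 31.2%, Variant 2 404/1743 = 23.2% → Campaign Blue
Mobile: Campaign Blue 109/136 = 80.1%, Variant 2 123/177 = 69.5% → Campaign Blue
Desktop: Campaign Blue 147/222 = 66.2%, Variant 2 321/543 = 59.1% → Campaign Blue
Overall: Campaign Blue 859/2293 = 37.5%, Variant 2 848/2463 = 34.4% → Campaign Blue
Campaign Blue wins overall and in every device group — no reversal.

Yes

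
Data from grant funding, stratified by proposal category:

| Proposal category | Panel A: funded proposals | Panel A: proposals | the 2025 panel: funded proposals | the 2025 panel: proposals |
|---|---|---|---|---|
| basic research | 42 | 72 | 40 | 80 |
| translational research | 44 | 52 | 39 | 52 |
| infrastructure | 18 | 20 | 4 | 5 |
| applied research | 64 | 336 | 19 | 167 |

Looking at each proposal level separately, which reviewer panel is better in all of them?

Panel A

Basic research: Panel A 42/72 = 58.3%, the 2025 panel 40/80 = 50.0% → Panel A
Translational research: Panel A 44/52 = 84.6%, the 2025 panel 39/52 = 75.0% → Panel A
Infrastructure: Panel A 18/20 = 90.0%, the 2025 panel 4/5 = 80.0% → Panel A
Applied research: Panel A 64/336 = 19.0%, the 2025 panel 19/167 = 11.4% → Panel A
Panel A has the higher rate in all 4 groups.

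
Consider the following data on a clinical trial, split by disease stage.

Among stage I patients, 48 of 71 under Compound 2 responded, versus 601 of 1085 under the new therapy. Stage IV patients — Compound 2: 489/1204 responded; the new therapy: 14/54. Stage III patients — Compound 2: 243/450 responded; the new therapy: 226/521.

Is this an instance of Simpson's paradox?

Yes

Stage I: Compound 2 48/71 = 67.6%, the new therapy 601/1085 = 55.4% → Compound 2
Stage IV: Compound 2 489/1204 = 40.6%, the new therapy 14/54 = 25.9% → Compound 2
Stage III: Compound 2 243/450 = 54.0%, the new therapy 226/521 = 43.4% → Compound 2
Overall: Compound 2 780/1725 = 45.2%, the new therapy 841/1660 = 50.7% → the new therapy
Compound 2 wins each disease group but the new therapy wins overall — the comparison reverses. Compound 2's patients skew toward stage IV, which has a lower base rate.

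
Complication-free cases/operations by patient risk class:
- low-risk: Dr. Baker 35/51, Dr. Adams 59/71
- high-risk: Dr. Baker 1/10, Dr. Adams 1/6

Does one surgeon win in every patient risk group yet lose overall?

Low-risk: Dr. Baker 35/51 = 68.6%, Dr. Adams 59/71 = 83.1% → Dr. Adams
High-risk: Dr. Baker 1/10 = 10.0%, Dr. Adams 1/6 = 16.7% → Dr. Adams
Overall: Dr. Baker 36/61 = 59.0%, Dr. Adams 60/77 = 77.9% → Dr. Adams
Dr. Adams wins overall and in every patient risk group — no reversal.

No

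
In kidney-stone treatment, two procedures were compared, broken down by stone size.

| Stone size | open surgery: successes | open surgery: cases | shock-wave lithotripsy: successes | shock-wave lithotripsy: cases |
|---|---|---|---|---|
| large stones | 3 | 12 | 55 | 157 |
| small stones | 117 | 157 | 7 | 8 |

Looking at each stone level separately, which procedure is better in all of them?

shock-wave lithotripsy

Large stones: open surgery 3/12 = 25.0%, shock-wave lithotripsy 55/157 = 35.0% → shock-wave lithotripsy
Small stones: open surgery 117/157 = 74.5%, shock-wave lithotripsy 7/8 = 87.5% → shock-wave lithotripsy
Shock-wave lithotripsy has the higher rate in both groups.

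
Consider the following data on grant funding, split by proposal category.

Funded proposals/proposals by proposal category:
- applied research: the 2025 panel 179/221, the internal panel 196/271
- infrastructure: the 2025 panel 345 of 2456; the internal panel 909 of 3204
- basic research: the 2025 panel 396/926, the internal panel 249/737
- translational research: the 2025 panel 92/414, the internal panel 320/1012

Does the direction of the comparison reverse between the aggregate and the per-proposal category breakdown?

Applied research: the 2025 panel 179/221 = 81.0%, the internal panel 196/271 = 72.3% → the 2025 panel
Infrastructure: the 2025 panel 345/2456 = 14.0%, the internal panel 909/3204 = 28.4% → the internal panel
Basic research: the 2025 panel 396/926 = 42.8%, the internal panel 249/737 = 33.8% → the 2025 panel
Translational research: the 2025 panel 92/414 = 22.2%, the internal panel 320/1012 = 31.6% → the internal panel
Overall: the 2025 panel 1012/4017 = 25.2%, the internal panel 1674/5224 = 32.0% → the internal panel
Neither sweeps: the 2025 panel wins 2 of 4 groups, the internal panel wins 2. The internal panel wins overall but not every group — no Simpson reversal.

No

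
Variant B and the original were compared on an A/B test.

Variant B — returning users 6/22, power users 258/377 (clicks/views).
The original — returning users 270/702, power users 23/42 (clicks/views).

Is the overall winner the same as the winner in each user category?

No

Returning users: Variant B 6/22 = 27.3%, the original 270/702 = 38.5% → the original
Power users: Variant B 258/377 = 68.4%, the original 23/42 = 54.8% → Variant B
Overall: Variant B 264/399 = 66.2%, the original 293/744 = 39.4% → Variant B
Neither sweeps: Variant B wins 1 of 2 groups, the original wins 1. Variant B wins overall but not every group — no Simpson reversal.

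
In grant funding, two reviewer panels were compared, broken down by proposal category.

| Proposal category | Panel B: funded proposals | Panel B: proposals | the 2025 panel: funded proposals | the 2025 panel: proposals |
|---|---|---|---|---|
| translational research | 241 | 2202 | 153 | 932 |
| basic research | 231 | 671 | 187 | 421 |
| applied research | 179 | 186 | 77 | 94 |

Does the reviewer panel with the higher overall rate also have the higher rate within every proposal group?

Translational research: Panel B 241/2202 = 10.9%, the 2025 panel 153/932 = 16.4% → the 2025 panel
Basic research: Panel B 231/671 = 34.4%, the 2025 panel 187/421 = 44.4% → the 2025 panel
Applied research: Panel B 179/186 = 96.2%, the 2025 panel 77/94 = 81.9% → Panel B
Overall: Panel B 651/3059 = 21.3%, the 2025 panel 417/1447 = 28.8% → the 2025 panel
Neither sweeps: Panel B wins 1 of 3 groups, the 2025 panel wins 2. The 2025 panel wins overall but not every group — no Simpson reversal.

No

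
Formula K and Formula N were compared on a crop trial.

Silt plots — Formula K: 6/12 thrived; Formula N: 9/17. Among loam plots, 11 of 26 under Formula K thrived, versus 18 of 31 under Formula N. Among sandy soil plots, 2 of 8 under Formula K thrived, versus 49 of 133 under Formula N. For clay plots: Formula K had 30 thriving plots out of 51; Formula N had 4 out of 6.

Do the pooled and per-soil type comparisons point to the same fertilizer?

Silt: Formula K 6/12 = 50.0%, Formula N 9/17 = 52.9% → Formula N
Loam: Formula K 11/26 = 42.3%, Formula N 18/31 = 58.1% → Formula N
Sandy soil: Formula K 2/8 = 25.0%, Formula N 49/133 = 36.8% → Formula N
Clay: Formula K 30/51 = 58.8%, Formula N 4/6 = 66.7% → Formula N
Overall: Formula K 49/97 = 50.5%, Formula N 80/187 = 42.8% → Formula K
Formula N wins each soil group but Formula K wins overall — the comparison reverses. Formula N's plots skew toward sandy soil, which has a lower base rate.

No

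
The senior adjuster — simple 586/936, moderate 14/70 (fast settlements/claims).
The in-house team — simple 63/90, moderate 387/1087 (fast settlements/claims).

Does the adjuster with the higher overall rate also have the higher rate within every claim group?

No

Simple: the senior adjuster 586/936 = 62.6%, the in-house team 63/90 = 70.0% → the in-house team
Moderate: the senior adjuster 14/70 = 20.0%, the in-house team 387/1087 = 35.6% → the in-house team
Overall: the senior adjuster 600/1006 = 59.6%, the in-house team 450/1177 = 38.2% → the senior adjuster
The in-house team wins each claim group but the senior adjuster wins overall — the comparison reverses. The in-house team's claims skew toward moderate, which has a lower base rate.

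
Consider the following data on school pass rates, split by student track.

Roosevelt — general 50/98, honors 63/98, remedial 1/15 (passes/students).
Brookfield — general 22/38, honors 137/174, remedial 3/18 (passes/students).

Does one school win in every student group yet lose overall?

General: Roosevelt 50/98 = 51.0%, Brookfield 22/38 = 57.9% → Brookfield
Honors: Roosevelt 63/98 = 64.3%, Brookfield 137/174 = 78.7% → Brookfield
Remedial: Roosevelt 1/15 = 6.7%, Brookfield 3/18 = 16.7% → Brookfield
Overall: Roosevelt 114/211 = 54.0%, Brookfield 162/230 = 70.4% → Brookfield
Brookfield wins overall and in every student group — no reversal.

No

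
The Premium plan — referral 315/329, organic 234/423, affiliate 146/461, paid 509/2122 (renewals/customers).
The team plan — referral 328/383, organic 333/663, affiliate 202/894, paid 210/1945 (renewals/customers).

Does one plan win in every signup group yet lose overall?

Referral: the Premium plan 315/329 = 95.7%, the team plan 328/383 = 85.6% → the Premium plan
Organic: the Premium plan 234/423 = 55.3%, the team plan 333/663 = 50.2% → the Premium plan
Affiliate: the Premium plan 146/461 = 31.7%, the team plan 202/894 = 22.6% → the Premium plan
Paid: the Premium plan 509/2122 = 24.0%, the team plan 210/1945 = 10.8% → the Premium plan
Overall: the Premium plan 1204/3335 = 36.1%, the team plan 1073/3885 = 27.6% → the Premium plan
The Premium plan wins overall and in every signup group — no reversal.

No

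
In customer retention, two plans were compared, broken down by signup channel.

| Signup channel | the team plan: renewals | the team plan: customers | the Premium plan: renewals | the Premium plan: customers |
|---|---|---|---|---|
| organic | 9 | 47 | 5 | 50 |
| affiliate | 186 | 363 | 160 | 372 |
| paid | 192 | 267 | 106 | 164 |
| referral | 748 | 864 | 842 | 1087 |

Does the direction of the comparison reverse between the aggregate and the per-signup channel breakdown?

Organic: the team plan 9/47 = 19.1%, the Premium plan 5/50 = 10.0% → the team plan
Affiliate: the team plan 186/363 = 51.2%, the Premium plan 160/372 = 43.0% → the team plan
Paid: the team plan 192/267 = 71.9%, the Premium plan 106/164 = 64.6% → the team plan
Referral: the team plan 748/864 = 86.6%, the Premium plan 842/1087 = 77.5% → the team plan
Overall: the team plan 1135/1541 = 73.7%, the Premium plan 1113/1673 = 66.5% → the team plan
The team plan wins overall and in every signup group — no reversal.

No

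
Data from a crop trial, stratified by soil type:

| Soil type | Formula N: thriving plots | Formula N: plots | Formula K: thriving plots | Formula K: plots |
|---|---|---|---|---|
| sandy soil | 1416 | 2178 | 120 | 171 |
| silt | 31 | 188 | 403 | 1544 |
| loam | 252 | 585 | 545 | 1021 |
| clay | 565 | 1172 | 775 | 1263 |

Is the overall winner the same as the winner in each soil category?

Sandy soil: Formula N 1416/2178 = 65.0%, Formula K 120/171 = 70.2% → Formula K
Silt: Formula N 31/188 = 16.5%, Formula K 403/1544 = 26.1% → Formula K
Loam: Formula N 252/585 = 43.1%, Formula K 545/1021 = 53.4% → Formula K
Clay: Formula N 565/1172 = 48.2%, Formula K 775/1263 = 61.4% → Formula K
Overall: Formula N 2264/4123 = 54.9%, Formula K 1843/3999 = 46.1% → Formula N
Formula K wins each soil group but Formula N wins overall — the comparison reverses. Formula K's plots skew toward silt, which has a lower base rate.

No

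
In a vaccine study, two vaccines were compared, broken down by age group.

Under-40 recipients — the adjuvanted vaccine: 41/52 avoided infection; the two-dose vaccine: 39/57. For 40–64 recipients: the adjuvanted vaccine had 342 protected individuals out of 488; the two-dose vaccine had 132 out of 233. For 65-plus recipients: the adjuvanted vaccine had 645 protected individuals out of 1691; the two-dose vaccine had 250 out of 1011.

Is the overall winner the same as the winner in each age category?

Under-40: the adjuvanted vaccine 41/52 = 78.8%, the two-dose vaccine 39/57 = 68.4% → the adjuvanted vaccine
40–64: the adjuvanted vaccine 342/488 = 70.1%, the two-dose vaccine 132/233 = 56.7% → the adjuvanted vaccine
65-plus: the adjuvanted vaccine 645/1691 = 38.1%, the two-dose vaccine 250/1011 = 24.7% → the adjuvanted vaccine
Overall: the adjuvanted vaccine 1028/2231 = 46.1%, the two-dose vaccine 421/1301 = 32.4% → the adjuvanted vaccine
The adjuvanted vaccine wins overall and in every age group — no reversal.

Yes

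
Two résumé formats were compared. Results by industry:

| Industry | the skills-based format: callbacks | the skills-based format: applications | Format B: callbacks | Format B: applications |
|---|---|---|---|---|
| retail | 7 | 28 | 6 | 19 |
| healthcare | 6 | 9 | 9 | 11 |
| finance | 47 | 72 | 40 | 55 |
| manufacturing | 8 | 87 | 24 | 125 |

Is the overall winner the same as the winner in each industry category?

Retail: the skills-based format 7/28 = 25.0%, Format B 6/19 = 31.6% → Format B
Healthcare: the skills-based format 6/9 = 66.7%, Format B 9/11 = 81.8% → Format B
Finance: the skills-based format 47/72 = 65.3%, Format B 40/55 = 72.7% → Format B
Manufacturing: the skills-based format 8/87 = 9.2%, Format B 24/125 = 19.2% → Format B
Overall: the skills-based format 68/196 = 34.7%, Format B 79/210 = 37.6% → Format B
Format B wins overall and in every industry group — no reversal.

Yes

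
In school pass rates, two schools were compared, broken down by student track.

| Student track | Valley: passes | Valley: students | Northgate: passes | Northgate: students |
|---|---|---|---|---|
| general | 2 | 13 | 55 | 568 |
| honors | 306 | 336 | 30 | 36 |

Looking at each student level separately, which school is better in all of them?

Valley

General: Valley 2/13 = 15.4%, Northgate 55/568 = 9.7% → Valley
Honors: Valley 306/336 = 91.1%, Northgate 30/36 = 83.3% → Valley
Valley has the higher rate in both groups.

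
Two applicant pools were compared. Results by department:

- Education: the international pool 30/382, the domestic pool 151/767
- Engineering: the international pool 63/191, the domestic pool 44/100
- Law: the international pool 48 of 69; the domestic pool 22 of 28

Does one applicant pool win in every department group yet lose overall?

No

Education: the international pool 30/382 = 7.9%, the domestic pool 151/767 = 19.7% → the domestic pool
Engineering: the international pool 63/191 = 33.0%, the domestic pool 44/100 = 44.0% → the domestic pool
Law: the international pool 48/69 = 69.6%, the domestic pool 22/28 = 78.6% → the domestic pool
Overall: the international pool 141/642 = 22.0%, the domestic pool 217/895 = 24.2% → the domestic pool
The domestic pool wins overall and in every department group — no reversal.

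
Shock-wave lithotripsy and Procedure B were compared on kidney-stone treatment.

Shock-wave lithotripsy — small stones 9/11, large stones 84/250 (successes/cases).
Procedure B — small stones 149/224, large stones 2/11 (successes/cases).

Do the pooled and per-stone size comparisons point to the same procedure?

No

Small stones: shock-wave lithotripsy 9/11 = 81.8%, Procedure B 149/224 = 66.5% → shock-wave lithotripsy
Large stones: shock-wave lithotripsy 84/250 = 33.6%, Procedure B 2/11 = 18.2% → shock-wave lithotripsy
Overall: shock-wave lithotripsy 93/261 = 35.6%, Procedure B 151/235 = 64.3% → Procedure B
Shock-wave lithotripsy wins each stone group but Procedure B wins overall — the comparison reverses. Shock-wave lithotripsy's cases skew toward large stones, which has a lower base rate.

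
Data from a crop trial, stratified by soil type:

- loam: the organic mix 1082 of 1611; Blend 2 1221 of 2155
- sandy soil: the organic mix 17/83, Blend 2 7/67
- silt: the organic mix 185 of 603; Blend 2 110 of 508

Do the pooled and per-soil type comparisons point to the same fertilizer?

Loam: the organic mix 1082/1611 = 67.2%, Blend 2 1221/2155 = 56.7% → the organic mix
Sandy soil: the organic mix 17/83 = 20.5%, Blend 2 7/67 = 10.4% → the organic mix
Silt: the organic mix 185/603 = 30.7%, Blend 2 110/508 = 21.7% → the organic mix
Overall: the organic mix 1284/2297 = 55.9%, Blend 2 1338/2730 = 49.0% → the organic mix
The organic mix wins overall and in every soil group — no reversal.

Yes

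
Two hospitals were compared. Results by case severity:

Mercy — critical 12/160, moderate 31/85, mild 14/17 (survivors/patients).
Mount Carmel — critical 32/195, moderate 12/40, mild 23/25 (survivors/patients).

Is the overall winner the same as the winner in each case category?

Critical: Mercy 12/160 = 7.5%, Mount Carmel 32/195 = 16.4% → Mount Carmel
Moderate: Mercy 31/85 = 36.5%, Mount Carmel 12/40 = 30.0% → Mercy
Mild: Mercy 14/17 = 82.4%, Mount Carmel 23/25 = 92.0% → Mount Carmel
Overall: Mercy 57/262 = 21.8%, Mount Carmel 67/260 = 25.8% → Mount Carmel
Neither sweeps: Mercy wins 1 of 3 groups, Mount Carmel wins 2. Mount Carmel wins overall but not every group — no Simpson reversal.

No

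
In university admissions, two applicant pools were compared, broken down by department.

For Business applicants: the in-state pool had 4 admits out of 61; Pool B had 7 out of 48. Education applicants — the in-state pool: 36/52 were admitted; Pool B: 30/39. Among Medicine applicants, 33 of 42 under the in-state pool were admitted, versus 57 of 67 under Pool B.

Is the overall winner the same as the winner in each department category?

Business: the in-state pool 4/61 = 6.6%, Pool B 7/48 = 14.6% → Pool B
Education: the in-state pool 36/52 = 69.2%, Pool B 30/39 = 76.9% → Pool B
Medicine: the in-state pool 33/42 = 78.6%, Pool B 57/67 = 85.1% → Pool B
Overall: the in-state pool 73/155 = 47.1%, Pool B 94/154 = 61.0% → Pool B
Pool B wins overall and in every department group — no reversal.

Yes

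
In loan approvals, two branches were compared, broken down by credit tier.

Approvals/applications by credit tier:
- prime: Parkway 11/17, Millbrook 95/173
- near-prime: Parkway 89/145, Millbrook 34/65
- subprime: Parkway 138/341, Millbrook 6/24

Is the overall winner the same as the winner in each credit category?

No

Prime: Parkway 11/17 = 64.7%, Millbrook 95/173 = 54.9% → Parkway
Near-prime: Parkway 89/145 = 61.4%, Millbrook 34/65 = 52.3% → Parkway
Subprime: Parkway 138/341 = 40.5%, Millbrook 6/24 = 25.0% → Parkway
Overall: Parkway 238/503 = 47.3%, Millbrook 135/262 = 51.5% → Millbrook
Parkway wins each credit group but Millbrook wins overall — the comparison reverses. Parkway's applications skew toward subprime, which has a lower base rate.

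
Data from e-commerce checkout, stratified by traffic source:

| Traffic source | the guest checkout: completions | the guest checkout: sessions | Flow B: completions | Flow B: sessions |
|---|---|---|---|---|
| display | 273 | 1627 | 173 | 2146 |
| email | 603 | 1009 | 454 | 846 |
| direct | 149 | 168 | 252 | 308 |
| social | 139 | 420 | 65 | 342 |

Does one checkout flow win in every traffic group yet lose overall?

No

Display: the guest checkout 273/1627 = 16.8%, Flow B 173/2146 = 8.1% → the guest checkout
Email: the guest checkout 603/1009 = 59.8%, Flow B 454/846 = 53.7% → the guest checkout
Direct: the guest checkout 149/168 = 88.7%, Flow B 252/308 = 81.8% → the guest checkout
Social: the guest checkout 139/420 = 33.1%, Flow B 65/342 = 19.0% → the guest checkout
Overall: the guest checkout 1164/3224 = 36.1%, Flow B 944/3642 = 25.9% → the guest checkout
The guest checkout wins overall and in every traffic group — no reversal.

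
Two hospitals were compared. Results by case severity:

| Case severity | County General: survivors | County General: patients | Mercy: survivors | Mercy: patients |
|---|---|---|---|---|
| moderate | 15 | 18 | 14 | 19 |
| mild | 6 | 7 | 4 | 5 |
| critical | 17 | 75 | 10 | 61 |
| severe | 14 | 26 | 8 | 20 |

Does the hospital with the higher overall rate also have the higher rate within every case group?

Yes

Moderate: County General 15/18 = 83.3%, Mercy 14/19 = 73.7% → County General
Mild: County General 6/7 = 85.7%, Mercy 4/5 = 80.0% → County General
Critical: County General 17/75 = 22.7%, Mercy 10/61 = 16.4% → County General
Severe: County General 14/26 = 53.8%, Mercy 8/20 = 40.0% → County General
Overall: County General 52/126 = 41.3%, Mercy 36/105 = 34.3% → County General
County General wins overall and in every case group — no reversal.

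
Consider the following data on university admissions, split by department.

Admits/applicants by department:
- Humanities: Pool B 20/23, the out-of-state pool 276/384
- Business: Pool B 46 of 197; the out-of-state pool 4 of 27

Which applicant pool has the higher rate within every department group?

Humanities: Pool B 20/23 = 87.0%, the out-of-state pool 276/384 = 71.9% → Pool B
Business: Pool B 46/197 = 23.4%, the out-of-state pool 4/27 = 14.8% → Pool B
Pool B has the higher rate in both groups.

Pool B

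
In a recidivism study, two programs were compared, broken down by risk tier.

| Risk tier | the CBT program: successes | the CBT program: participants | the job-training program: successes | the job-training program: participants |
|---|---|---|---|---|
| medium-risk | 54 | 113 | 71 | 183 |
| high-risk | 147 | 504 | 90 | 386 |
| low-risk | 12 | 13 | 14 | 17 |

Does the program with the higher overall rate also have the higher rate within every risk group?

Yes

Medium-risk: the CBT program 54/113 = 47.8%, the job-training program 71/183 = 38.8% → the CBT program
High-risk: the CBT program 147/504 = 29.2%, the job-training program 90/386 = 23.3% → the CBT program
Low-risk: the CBT program 12/13 = 92.3%, the job-training program 14/17 = 82.4% → the CBT program
Overall: the CBT program 213/630 = 33.8%, the job-training program 175/586 = 29.9% → the CBT program
The CBT program wins overall and in every risk group — no reversal.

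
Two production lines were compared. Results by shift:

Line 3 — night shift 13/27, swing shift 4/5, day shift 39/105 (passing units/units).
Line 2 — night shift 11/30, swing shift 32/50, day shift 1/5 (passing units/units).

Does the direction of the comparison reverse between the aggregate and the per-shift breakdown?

Night shift: Line 3 13/27 = 48.1%, Line 2 11/30 = 36.7% → Line 3
Swing shift: Line 3 4/5 = 80.0%, Line 2 32/50 = 64.0% → Line 3
Day shift: Line 3 39/105 = 37.1%, Line 2 1/5 = 20.0% → Line 3
Overall: Line 3 56/137 = 40.9%, Line 2 44/85 = 51.8% → Line 2
Line 3 wins each shift group but Line 2 wins overall — the comparison reverses. Line 3's units skew toward day shift, which has a lower base rate.

Yes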